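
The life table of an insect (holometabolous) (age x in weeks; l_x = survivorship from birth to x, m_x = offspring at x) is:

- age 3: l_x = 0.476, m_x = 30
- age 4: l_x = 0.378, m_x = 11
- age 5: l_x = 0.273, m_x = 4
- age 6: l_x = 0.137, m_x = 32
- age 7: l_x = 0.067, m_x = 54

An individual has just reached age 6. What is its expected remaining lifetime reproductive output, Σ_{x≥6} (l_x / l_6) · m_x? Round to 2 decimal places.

58.41

l_6 = 0.137. Conditional survival from age 6 to x is l_x / l_6.
  x=6: (0.137/0.137) × 32 = 32.0000
  x=7: (0.067/0.137) × 54 = 26.4088
Sum = 32.0000 + 26.4088 = 58.4088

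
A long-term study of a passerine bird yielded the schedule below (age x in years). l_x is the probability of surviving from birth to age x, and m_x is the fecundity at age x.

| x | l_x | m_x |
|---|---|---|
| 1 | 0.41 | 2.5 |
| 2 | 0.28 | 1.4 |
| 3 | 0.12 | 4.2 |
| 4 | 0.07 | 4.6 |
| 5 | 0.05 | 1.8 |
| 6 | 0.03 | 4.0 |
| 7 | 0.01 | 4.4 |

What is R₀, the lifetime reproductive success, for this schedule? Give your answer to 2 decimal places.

2.50

R₀ = Σ l_x m_x:
  age 1: 0.41 × 2.5 = 1.0250
  age 2: 0.28 × 1.4 = 0.3920
  age 3: 0.12 × 4.2 = 0.5040
  age 4: 0.07 × 4.6 = 0.3220
  age 5: 0.05 × 1.8 = 0.0900
  age 6: 0.03 × 4.0 = 0.1200
  age 7: 0.01 × 4.4 = 0.0440
R₀ = 1.0250 + 0.3920 + 0.5040 + 0.3220 + 0.0900 + 0.1200 + 0.0440 = 2.4970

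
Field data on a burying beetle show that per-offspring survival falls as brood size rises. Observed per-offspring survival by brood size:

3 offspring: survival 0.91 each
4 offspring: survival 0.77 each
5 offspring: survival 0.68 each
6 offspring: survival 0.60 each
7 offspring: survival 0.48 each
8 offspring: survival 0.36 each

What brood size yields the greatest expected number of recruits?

6

Expected recruits = c × s(c):
  c=3: 3 × 0.91 = 2.730
  c=4: 4 × 0.77 = 3.080
  c=5: 5 × 0.68 = 3.400
  c=6: 6 × 0.60 = 3.600
  c=7: 7 × 0.48 = 3.360
  c=8: 8 × 0.36 = 2.880
Maximum at c = 6 (3.600 recruits).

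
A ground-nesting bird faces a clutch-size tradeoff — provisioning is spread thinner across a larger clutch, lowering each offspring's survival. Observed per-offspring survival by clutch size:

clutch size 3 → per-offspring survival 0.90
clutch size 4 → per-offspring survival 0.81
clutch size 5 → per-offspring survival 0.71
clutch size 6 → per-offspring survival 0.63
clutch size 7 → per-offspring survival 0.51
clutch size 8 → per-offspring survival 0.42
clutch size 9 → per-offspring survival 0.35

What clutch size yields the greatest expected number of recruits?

Expected recruits = c × s(c):
  c=3: 3 × 0.90 = 2.700
  c=4: 4 × 0.81 = 3.240
  c=5: 5 × 0.71 = 3.550
  c=6: 6 × 0.63 = 3.780
  c=7: 7 × 0.51 = 3.570
  c=8: 8 × 0.42 = 3.360
  c=9: 9 × 0.35 = 3.150
Maximum at c = 6 (3.780 recruits).

6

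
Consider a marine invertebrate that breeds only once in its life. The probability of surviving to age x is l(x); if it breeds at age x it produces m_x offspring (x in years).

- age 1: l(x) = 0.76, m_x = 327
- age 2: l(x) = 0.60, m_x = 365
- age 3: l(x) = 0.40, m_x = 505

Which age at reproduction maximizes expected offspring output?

Expected offspring if breeding at age x = l(x) × m_x:
  age 1: 0.76 × 327 = 248.520
  age 2: 0.60 × 365 = 219.000
  age 3: 0.40 × 505 = 202.000
Maximum at age 1 (248.520).

1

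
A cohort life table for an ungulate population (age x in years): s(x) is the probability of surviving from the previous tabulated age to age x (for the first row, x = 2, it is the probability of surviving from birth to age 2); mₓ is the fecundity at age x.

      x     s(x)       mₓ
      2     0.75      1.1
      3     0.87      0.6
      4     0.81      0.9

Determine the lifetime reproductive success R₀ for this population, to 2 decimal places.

1.69

Survivorship from birth: l_x = s_2·s_3·…·s_x.
  l_2 = 0.75000
  l_3 = 0.65250
  l_4 = 0.52853
R₀ = Σ l_x mₓ:
  age 2: 0.75000 × 1.1 = 0.8250
  age 3: 0.65250 × 0.6 = 0.3915
  age 4: 0.52853 × 0.9 = 0.4757
R₀ = 0.8250 + 0.3915 + 0.4757 = 1.6922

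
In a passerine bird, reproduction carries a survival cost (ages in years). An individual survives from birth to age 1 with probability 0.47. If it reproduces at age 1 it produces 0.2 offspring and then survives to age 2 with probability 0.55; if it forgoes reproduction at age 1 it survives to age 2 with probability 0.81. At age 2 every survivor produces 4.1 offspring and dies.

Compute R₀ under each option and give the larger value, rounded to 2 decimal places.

breed at age 1: R₀ = 0.47 × (0.2 + 0.55 × 4.1) = 0.47 × 2.4550 = 1.1539
delay to age 2: R₀ = 0.47 × (0.81 × 4.1) = 0.47 × 3.3210 = 1.5609
Higher: delay to age 2 (1.5609).

1.56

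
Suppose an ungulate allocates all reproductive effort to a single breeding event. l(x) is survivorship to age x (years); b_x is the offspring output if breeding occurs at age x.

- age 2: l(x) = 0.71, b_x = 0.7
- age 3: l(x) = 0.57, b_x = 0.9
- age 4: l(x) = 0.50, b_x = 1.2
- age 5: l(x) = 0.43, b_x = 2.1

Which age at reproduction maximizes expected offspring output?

5

Expected offspring if breeding at age x = l(x) × b_x:
  age 2: 0.71 × 0.7 = 0.497
  age 3: 0.57 × 0.9 = 0.513
  age 4: 0.50 × 1.2 = 0.600
  age 5: 0.43 × 2.1 = 0.903
Maximum at age 5 (0.903).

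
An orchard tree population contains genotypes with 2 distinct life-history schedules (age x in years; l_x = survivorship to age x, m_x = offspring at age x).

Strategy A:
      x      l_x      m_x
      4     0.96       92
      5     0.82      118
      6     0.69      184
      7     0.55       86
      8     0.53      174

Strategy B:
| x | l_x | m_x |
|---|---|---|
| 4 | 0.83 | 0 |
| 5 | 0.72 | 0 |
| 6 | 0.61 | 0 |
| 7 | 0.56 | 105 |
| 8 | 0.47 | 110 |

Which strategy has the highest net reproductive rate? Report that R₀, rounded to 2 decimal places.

Strategy A: R₀ = 0.96×92 + 0.82×118 + 0.69×184 + 0.55×86 + 0.53×174 = 451.5600
Strategy B: R₀ = 0.83×0 + 0.72×0 + 0.61×0 + 0.56×105 + 0.47×110 = 110.5000
Highest R₀: strategy A with 451.5600.

451.56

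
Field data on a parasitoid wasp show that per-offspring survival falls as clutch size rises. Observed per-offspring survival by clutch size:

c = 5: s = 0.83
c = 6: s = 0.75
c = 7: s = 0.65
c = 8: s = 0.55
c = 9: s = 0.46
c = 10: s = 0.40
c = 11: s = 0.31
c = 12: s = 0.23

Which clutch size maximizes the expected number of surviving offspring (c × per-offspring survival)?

Expected surviving offspring = c × s(c):
  c=5: 5 × 0.83 = 4.150
  c=6: 6 × 0.75 = 4.500
  c=7: 7 × 0.65 = 4.550
  c=8: 8 × 0.55 = 4.400
  c=9: 9 × 0.46 = 4.140
  c=10: 10 × 0.40 = 4.000
  c=11: 11 × 0.31 = 3.410
  c=12: 12 × 0.23 = 2.760
Maximum at c = 7 (4.550 surviving offspring).

7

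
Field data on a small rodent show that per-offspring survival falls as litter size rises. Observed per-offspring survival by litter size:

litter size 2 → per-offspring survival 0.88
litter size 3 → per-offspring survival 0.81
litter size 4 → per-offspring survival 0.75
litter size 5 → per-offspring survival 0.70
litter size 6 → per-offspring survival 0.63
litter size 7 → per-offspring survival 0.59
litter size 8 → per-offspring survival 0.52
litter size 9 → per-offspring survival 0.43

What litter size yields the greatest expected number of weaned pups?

8

Expected weaned pups = c × s(c):
  c=2: 2 × 0.88 = 1.760
  c=3: 3 × 0.81 = 2.430
  c=4: 4 × 0.75 = 3.000
  c=5: 5 × 0.70 = 3.500
  c=6: 6 × 0.63 = 3.780
  c=7: 7 × 0.59 = 4.130
  c=8: 8 × 0.52 = 4.160
  c=9: 9 × 0.43 = 3.870
Maximum at c = 8 (4.160 weaned pups).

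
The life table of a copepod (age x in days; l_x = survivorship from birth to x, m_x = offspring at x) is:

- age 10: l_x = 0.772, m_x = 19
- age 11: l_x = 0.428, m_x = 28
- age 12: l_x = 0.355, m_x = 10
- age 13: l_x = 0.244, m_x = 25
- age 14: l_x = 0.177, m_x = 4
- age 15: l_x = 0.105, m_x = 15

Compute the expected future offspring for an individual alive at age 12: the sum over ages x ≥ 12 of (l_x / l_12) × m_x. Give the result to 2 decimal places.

33.61

l_12 = 0.355. Conditional survival from age 12 to x is l_x / l_12.
  x=12: (0.355/0.355) × 10 = 10.0000
  x=13: (0.244/0.355) × 25 = 17.1831
  x=14: (0.177/0.355) × 4 = 1.9944
  x=15: (0.105/0.355) × 15 = 4.4366
Sum = 10.0000 + 17.1831 + 1.9944 + 4.4366 = 33.6141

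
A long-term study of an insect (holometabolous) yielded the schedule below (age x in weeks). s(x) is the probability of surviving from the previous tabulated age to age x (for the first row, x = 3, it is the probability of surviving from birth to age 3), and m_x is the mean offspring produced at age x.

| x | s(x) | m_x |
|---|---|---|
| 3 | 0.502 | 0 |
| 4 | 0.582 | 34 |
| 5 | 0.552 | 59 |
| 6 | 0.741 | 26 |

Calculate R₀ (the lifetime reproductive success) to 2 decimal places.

Survivorship from birth: l_x = s_3·s_4·…·s_x.
  l_3 = 0.50200
  l_4 = 0.29216
  l_5 = 0.16127
  l_6 = 0.11950
R₀ = Σ l_x m_x:
  age 3: 0.50200 × 0 = 0.0000
  age 4: 0.29216 × 34 = 9.9334
  age 5: 0.16127 × 59 = 9.5149
  age 6: 0.11950 × 26 = 3.1070
R₀ = 0.0000 + 9.9334 + 9.5149 + 3.1070 = 22.5554

22.56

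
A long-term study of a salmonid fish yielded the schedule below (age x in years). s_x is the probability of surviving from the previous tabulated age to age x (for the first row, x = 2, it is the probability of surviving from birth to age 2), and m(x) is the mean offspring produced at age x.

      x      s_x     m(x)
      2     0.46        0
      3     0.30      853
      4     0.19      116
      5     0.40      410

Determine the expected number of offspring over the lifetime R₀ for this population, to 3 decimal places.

125.056

Survivorship from birth: l_x = s_2·s_3·…·s_x.
  l_2 = 0.46000
  l_3 = 0.13800
  l_4 = 0.02622
  l_5 = 0.01049
R₀ = Σ l_x m(x):
  age 2: 0.46000 × 0 = 0.0000
  age 3: 0.13800 × 853 = 117.7140
  age 4: 0.02622 × 116 = 3.0415
  age 5: 0.01049 × 410 = 4.3009
R₀ = 0.0000 + 117.7140 + 3.0415 + 4.3009 = 125.0564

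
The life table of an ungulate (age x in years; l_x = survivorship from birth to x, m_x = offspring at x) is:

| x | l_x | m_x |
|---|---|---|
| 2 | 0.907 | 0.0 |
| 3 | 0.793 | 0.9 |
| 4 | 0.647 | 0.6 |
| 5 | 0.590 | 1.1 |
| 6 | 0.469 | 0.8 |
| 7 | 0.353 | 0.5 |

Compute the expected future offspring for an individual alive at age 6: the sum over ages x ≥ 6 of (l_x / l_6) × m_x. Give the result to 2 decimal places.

l_6 = 0.469. Conditional survival from age 6 to x is l_x / l_6.
  x=6: (0.469/0.469) × 0.8 = 0.8000
  x=7: (0.353/0.469) × 0.5 = 0.3763
Sum = 0.8000 + 0.3763 = 1.1763

1.18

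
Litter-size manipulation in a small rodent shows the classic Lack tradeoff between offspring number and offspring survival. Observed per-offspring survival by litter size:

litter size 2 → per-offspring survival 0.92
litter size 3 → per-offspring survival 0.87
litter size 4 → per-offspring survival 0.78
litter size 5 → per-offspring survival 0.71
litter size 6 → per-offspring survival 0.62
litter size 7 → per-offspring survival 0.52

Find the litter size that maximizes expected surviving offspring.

Expected surviving offspring = c × s(c):
  c=2: 2 × 0.92 = 1.840
  c=3: 3 × 0.87 = 2.610
  c=4: 4 × 0.78 = 3.120
  c=5: 5 × 0.71 = 3.550
  c=6: 6 × 0.62 = 3.720
  c=7: 7 × 0.52 = 3.640
Maximum at c = 6 (3.720 surviving offspring).

6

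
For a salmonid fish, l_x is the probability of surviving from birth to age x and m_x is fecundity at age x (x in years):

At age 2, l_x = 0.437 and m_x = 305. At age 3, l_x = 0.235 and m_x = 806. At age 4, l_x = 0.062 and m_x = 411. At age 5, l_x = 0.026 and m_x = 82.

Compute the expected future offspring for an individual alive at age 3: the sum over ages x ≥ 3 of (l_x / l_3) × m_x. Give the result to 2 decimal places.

923.51

l_3 = 0.235. Conditional survival from age 3 to x is l_x / l_3.
  x=3: (0.235/0.235) × 806 = 806.0000
  x=4: (0.062/0.235) × 411 = 108.4340
  x=5: (0.026/0.235) × 82 = 9.0723
Sum = 806.0000 + 108.4340 + 9.0723 = 923.5064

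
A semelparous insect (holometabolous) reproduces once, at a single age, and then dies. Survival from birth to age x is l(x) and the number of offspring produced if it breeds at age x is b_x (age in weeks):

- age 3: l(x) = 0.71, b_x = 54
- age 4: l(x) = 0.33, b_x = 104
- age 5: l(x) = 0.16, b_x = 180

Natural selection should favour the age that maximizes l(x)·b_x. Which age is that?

Expected offspring if breeding at age x = l(x) × b_x:
  age 3: 0.71 × 54 = 38.340
  age 4: 0.33 × 104 = 34.320
  age 5: 0.16 × 180 = 28.800
Maximum at age 3 (38.340).

3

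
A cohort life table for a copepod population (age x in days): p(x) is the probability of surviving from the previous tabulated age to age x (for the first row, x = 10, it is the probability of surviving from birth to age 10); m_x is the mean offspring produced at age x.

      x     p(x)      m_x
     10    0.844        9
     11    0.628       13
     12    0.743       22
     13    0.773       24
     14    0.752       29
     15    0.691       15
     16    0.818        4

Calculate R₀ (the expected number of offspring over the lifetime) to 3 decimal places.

39.985

Survivorship from birth: l_x = p_10·p_11·…·p_x.
  l_10 = 0.84400
  l_11 = 0.53003
  l_12 = 0.39381
  l_13 = 0.30442
  l_14 = 0.22892
  l_15 = 0.15819
  l_16 = 0.12940
R₀ = Σ l_x m_x:
  age 10: 0.84400 × 9 = 7.5960
  age 11: 0.53003 × 13 = 6.8904
  age 12: 0.39381 × 22 = 8.6638
  age 13: 0.30442 × 24 = 7.3061
  age 14: 0.22892 × 29 = 6.6387
  age 15: 0.15819 × 15 = 2.3729
  age 16: 0.12940 × 4 = 0.5176
R₀ = 7.5960 + 6.8904 + 8.6638 + 7.3061 + 6.6387 + 2.3729 + 0.5176 = 39.9854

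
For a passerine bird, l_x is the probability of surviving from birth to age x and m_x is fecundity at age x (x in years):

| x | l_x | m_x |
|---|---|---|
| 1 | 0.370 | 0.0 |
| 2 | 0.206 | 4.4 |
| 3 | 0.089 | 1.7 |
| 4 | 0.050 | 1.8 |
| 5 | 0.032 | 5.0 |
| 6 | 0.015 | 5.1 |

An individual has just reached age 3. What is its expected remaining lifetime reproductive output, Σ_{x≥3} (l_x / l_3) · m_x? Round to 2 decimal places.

l_3 = 0.089. Conditional survival from age 3 to x is l_x / l_3.
  x=3: (0.089/0.089) × 1.7 = 1.7000
  x=4: (0.050/0.089) × 1.8 = 1.0112
  x=5: (0.032/0.089) × 5.0 = 1.7978
  x=6: (0.015/0.089) × 5.1 = 0.8596
Sum = 1.7000 + 1.0112 + 1.7978 + 0.8596 = 5.3685

5.37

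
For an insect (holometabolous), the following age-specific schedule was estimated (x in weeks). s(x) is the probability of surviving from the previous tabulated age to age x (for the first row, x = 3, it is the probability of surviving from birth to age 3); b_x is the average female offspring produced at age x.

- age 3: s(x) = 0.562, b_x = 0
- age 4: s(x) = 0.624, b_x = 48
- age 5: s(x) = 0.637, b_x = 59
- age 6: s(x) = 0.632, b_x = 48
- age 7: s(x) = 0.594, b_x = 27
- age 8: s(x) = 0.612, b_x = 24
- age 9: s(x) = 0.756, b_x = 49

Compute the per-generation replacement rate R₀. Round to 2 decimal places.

42.19

Survivorship from birth: l_x = s_3·s_4·…·s_x.
  l_3 = 0.56200
  l_4 = 0.35069
  l_5 = 0.22339
  l_6 = 0.14118
  l_7 = 0.08386
  l_8 = 0.05132
  l_9 = 0.03880
R₀ = Σ l_x b_x:
  age 3: 0.56200 × 0 = 0.0000
  age 4: 0.35069 × 48 = 16.8331
  age 5: 0.22339 × 59 = 13.1800
  age 6: 0.14118 × 48 = 6.7766
  age 7: 0.08386 × 27 = 2.2642
  age 8: 0.05132 × 24 = 1.2317
  age 9: 0.03880 × 49 = 1.9012
R₀ = 0.0000 + 16.8331 + 13.1800 + 6.7766 + 2.2642 + 1.2317 + 1.9012 = 42.1869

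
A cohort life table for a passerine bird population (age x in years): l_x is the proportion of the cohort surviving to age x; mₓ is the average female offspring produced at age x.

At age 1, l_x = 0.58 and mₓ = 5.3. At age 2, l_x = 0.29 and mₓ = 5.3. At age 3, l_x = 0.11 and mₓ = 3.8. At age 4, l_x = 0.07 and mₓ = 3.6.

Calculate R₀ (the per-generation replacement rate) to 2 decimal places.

R₀ = Σ l_x mₓ:
  age 1: 0.58 × 5.3 = 3.0740
  age 2: 0.29 × 5.3 = 1.5370
  age 3: 0.11 × 3.8 = 0.4180
  age 4: 0.07 × 3.6 = 0.2520
R₀ = 3.0740 + 1.5370 + 0.4180 + 0.2520 = 5.2810

5.28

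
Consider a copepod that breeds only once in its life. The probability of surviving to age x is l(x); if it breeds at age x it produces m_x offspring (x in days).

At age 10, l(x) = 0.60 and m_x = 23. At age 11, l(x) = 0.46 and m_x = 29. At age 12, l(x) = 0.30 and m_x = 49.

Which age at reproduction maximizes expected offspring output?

12

Expected offspring if breeding at age x = l(x) × m_x:
  age 10: 0.60 × 23 = 13.800
  age 11: 0.46 × 29 = 13.340
  age 12: 0.30 × 49 = 14.700
Maximum at age 12 (14.700).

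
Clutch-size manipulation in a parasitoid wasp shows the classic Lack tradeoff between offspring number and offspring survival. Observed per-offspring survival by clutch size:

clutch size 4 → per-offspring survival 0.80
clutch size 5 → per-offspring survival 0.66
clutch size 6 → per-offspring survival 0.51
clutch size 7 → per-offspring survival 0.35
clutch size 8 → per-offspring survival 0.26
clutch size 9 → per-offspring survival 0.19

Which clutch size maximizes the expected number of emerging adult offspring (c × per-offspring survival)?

5

Expected emerging adult offspring = c × s(c):
  c=4: 4 × 0.80 = 3.200
  c=5: 5 × 0.66 = 3.300
  c=6: 6 × 0.51 = 3.060
  c=7: 7 × 0.35 = 2.450
  c=8: 8 × 0.26 = 2.080
  c=9: 9 × 0.19 = 1.710
Maximum at c = 5 (3.300 emerging adult offspring).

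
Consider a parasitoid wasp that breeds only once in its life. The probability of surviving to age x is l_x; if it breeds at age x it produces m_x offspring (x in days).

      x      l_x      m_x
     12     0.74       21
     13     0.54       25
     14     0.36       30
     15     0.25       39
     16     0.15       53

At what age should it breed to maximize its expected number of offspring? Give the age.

12

Expected offspring if breeding at age x = l_x × m_x:
  age 12: 0.74 × 21 = 15.540
  age 13: 0.54 × 25 = 13.500
  age 14: 0.36 × 30 = 10.800
  age 15: 0.25 × 39 = 9.750
  age 16: 0.15 × 53 = 7.950
Maximum at age 12 (15.540).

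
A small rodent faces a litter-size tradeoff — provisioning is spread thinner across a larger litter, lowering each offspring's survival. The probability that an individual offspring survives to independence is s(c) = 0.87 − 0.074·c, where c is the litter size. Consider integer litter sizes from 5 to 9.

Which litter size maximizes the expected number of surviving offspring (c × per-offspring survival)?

6

Expected surviving offspring = c × s(c):
  c=5: 5 × 0.500 = 2.500
  c=6: 6 × 0.426 = 2.556
  c=7: 7 × 0.352 = 2.464
  c=8: 8 × 0.278 = 2.224
  c=9: 9 × 0.204 = 1.836
Maximum at c = 6 (2.556 surviving offspring).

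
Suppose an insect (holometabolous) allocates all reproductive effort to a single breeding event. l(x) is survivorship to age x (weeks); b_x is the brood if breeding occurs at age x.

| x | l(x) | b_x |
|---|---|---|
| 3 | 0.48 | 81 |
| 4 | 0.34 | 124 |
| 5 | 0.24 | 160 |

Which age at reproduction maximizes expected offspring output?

Expected offspring if breeding at age x = l(x) × b_x:
  age 3: 0.48 × 81 = 38.880
  age 4: 0.34 × 124 = 42.160
  age 5: 0.24 × 160 = 38.400
Maximum at age 4 (42.160).

4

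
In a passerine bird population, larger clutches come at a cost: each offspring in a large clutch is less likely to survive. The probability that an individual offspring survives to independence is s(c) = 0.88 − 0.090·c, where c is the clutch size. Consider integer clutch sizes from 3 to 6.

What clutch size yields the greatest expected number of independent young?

Expected independent young = c × s(c):
  c=3: 3 × 0.610 = 1.830
  c=4: 4 × 0.520 = 2.080
  c=5: 5 × 0.430 = 2.150
  c=6: 6 × 0.340 = 2.040
Maximum at c = 5 (2.150 independent young).

5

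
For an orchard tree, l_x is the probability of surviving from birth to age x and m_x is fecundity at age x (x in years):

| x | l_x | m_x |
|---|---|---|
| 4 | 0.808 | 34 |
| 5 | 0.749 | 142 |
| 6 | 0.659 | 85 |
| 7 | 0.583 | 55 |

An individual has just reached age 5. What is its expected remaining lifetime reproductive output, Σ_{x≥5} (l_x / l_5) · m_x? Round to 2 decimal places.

l_5 = 0.749. Conditional survival from age 5 to x is l_x / l_5.
  x=5: (0.749/0.749) × 142 = 142.0000
  x=6: (0.659/0.749) × 85 = 74.7864
  x=7: (0.583/0.749) × 55 = 42.8104
Sum = 142.0000 + 74.7864 + 42.8104 = 259.5968

259.60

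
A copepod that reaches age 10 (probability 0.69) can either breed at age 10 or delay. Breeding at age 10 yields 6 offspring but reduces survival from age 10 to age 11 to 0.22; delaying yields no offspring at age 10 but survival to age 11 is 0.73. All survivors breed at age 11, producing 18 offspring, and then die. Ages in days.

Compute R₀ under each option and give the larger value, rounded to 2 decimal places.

breed at age 10: R₀ = 0.69 × (6 + 0.22 × 18) = 0.69 × 9.9600 = 6.8724
delay to age 11: R₀ = 0.69 × (0.73 × 18) = 0.69 × 13.1400 = 9.0666
Higher: delay to age 11 (9.0666).

9.07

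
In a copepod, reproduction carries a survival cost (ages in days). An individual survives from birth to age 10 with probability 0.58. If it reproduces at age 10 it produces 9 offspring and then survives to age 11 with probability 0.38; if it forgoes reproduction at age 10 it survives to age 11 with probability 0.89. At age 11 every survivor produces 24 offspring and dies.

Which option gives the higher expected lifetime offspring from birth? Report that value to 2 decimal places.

breed at age 10: R₀ = 0.58 × (9 + 0.38 × 24) = 0.58 × 18.1200 = 10.5096
delay to age 11: R₀ = 0.58 × (0.89 × 24) = 0.58 × 21.3600 = 12.3888
Higher: delay to age 11 (12.3888).

12.39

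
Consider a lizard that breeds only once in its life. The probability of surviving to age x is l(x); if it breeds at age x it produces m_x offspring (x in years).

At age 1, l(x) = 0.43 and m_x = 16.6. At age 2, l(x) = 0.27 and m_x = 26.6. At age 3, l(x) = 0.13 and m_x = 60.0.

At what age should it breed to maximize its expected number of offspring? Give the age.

3

Expected offspring if breeding at age x = l(x) × m_x:
  age 1: 0.43 × 16.6 = 7.138
  age 2: 0.27 × 26.6 = 7.182
  age 3: 0.13 × 60.0 = 7.800
Maximum at age 3 (7.800).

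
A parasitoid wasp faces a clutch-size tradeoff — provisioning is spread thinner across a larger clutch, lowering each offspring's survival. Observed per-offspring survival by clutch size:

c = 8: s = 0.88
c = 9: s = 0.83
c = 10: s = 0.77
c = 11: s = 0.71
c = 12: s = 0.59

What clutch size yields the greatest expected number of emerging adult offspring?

Expected emerging adult offspring = c × s(c):
  c=8: 8 × 0.88 = 7.040
  c=9: 9 × 0.83 = 7.470
  c=10: 10 × 0.77 = 7.700
  c=11: 11 × 0.71 = 7.810
  c=12: 12 × 0.59 = 7.080
Maximum at c = 11 (7.810 emerging adult offspring).

11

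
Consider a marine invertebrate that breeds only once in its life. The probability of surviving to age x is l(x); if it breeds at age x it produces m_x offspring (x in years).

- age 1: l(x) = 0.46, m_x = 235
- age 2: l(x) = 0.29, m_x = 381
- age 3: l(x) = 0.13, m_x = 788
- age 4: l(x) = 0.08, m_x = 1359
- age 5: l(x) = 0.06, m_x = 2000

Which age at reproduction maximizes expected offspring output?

Expected offspring if breeding at age x = l(x) × m_x:
  age 1: 0.46 × 235 = 108.100
  age 2: 0.29 × 381 = 110.490
  age 3: 0.13 × 788 = 102.440
  age 4: 0.08 × 1359 = 108.720
  age 5: 0.06 × 2000 = 120.000
Maximum at age 5 (120.000).

5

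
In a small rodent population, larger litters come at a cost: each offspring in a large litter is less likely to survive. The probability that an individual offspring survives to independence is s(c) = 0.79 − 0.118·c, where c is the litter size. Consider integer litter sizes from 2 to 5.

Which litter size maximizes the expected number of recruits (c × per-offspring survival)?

Expected recruits = c × s(c):
  c=2: 2 × 0.554 = 1.108
  c=3: 3 × 0.436 = 1.308
  c=4: 4 × 0.318 = 1.272
  c=5: 5 × 0.200 = 1.000
Maximum at c = 3 (1.308 recruits).

3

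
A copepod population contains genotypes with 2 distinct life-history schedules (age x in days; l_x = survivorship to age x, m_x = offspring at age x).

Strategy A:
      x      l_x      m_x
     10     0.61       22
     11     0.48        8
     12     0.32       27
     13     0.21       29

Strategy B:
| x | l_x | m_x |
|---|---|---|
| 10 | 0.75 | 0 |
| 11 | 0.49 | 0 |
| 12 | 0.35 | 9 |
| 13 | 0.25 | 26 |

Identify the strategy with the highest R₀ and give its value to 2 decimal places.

Strategy A: R₀ = 0.61×22 + 0.48×8 + 0.32×27 + 0.21×29 = 31.9900
Strategy B: R₀ = 0.75×0 + 0.49×0 + 0.35×9 + 0.25×26 = 9.6500
Highest R₀: strategy A with 31.9900.

31.99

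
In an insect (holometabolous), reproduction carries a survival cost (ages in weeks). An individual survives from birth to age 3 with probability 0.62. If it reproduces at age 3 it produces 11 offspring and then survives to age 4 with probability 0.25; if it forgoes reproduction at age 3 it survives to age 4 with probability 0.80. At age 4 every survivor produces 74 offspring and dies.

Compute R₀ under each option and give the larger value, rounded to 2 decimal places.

36.70

breed at age 3: R₀ = 0.62 × (11 + 0.25 × 74) = 0.62 × 29.5000 = 18.2900
delay to age 4: R₀ = 0.62 × (0.80 × 74) = 0.62 × 59.2000 = 36.7040
Higher: delay to age 4 (36.7040).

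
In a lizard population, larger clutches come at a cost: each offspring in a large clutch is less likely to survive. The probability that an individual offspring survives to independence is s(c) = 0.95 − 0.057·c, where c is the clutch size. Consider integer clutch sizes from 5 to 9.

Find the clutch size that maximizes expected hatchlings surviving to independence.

Expected hatchlings surviving to independence = c × s(c):
  c=5: 5 × 0.665 = 3.325
  c=6: 6 × 0.608 = 3.648
  c=7: 7 × 0.551 = 3.857
  c=8: 8 × 0.494 = 3.952
  c=9: 9 × 0.437 = 3.933
Maximum at c = 8 (3.952 hatchlings surviving to independence).

8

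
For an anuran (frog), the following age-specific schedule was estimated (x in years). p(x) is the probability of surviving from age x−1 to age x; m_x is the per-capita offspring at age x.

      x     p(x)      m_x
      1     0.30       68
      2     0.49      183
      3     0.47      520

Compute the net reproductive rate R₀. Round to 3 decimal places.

Survivorship from birth: l_x = p_1·p_2·…·p_x.
  l_1 = 0.30000
  l_2 = 0.14700
  l_3 = 0.06909
R₀ = Σ l_x m_x:
  age 1: 0.30000 × 68 = 20.4000
  age 2: 0.14700 × 183 = 26.9010
  age 3: 0.06909 × 520 = 35.9268
R₀ = 20.4000 + 26.9010 + 35.9268 = 83.2278

83.228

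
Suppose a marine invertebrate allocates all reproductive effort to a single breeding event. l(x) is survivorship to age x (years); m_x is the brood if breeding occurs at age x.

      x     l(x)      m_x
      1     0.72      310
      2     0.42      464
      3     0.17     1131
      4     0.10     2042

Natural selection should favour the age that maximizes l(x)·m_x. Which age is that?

1

Expected offspring if breeding at age x = l(x) × m_x:
  age 1: 0.72 × 310 = 223.200
  age 2: 0.42 × 464 = 194.880
  age 3: 0.17 × 1131 = 192.270
  age 4: 0.10 × 2042 = 204.200
Maximum at age 1 (223.200).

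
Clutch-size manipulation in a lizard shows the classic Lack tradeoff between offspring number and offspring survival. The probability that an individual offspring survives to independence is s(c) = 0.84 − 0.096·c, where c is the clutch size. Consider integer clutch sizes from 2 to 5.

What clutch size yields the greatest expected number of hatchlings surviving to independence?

Expected hatchlings surviving to independence = c × s(c):
  c=2: 2 × 0.648 = 1.296
  c=3: 3 × 0.552 = 1.656
  c=4: 4 × 0.456 = 1.824
  c=5: 5 × 0.360 = 1.800
Maximum at c = 4 (1.824 hatchlings surviving to independence).

4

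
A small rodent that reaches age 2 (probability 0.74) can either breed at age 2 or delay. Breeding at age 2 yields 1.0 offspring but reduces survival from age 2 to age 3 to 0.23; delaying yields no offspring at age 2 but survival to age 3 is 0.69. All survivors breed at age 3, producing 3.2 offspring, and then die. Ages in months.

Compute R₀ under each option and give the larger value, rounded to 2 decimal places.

breed at age 2: R₀ = 0.74 × (1.0 + 0.23 × 3.2) = 0.74 × 1.7360 = 1.2846
delay to age 3: R₀ = 0.74 × (0.69 × 3.2) = 0.74 × 2.2080 = 1.6339
Higher: delay to age 3 (1.6339).

1.63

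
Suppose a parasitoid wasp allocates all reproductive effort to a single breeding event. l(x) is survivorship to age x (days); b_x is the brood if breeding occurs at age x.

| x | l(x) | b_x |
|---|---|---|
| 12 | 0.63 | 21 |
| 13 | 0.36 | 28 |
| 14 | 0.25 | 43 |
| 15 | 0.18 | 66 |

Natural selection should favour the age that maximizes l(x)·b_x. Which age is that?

Expected offspring if breeding at age x = l(x) × b_x:
  age 12: 0.63 × 21 = 13.230
  age 13: 0.36 × 28 = 10.080
  age 14: 0.25 × 43 = 10.750
  age 15: 0.18 × 66 = 11.880
Maximum at age 12 (13.230).

12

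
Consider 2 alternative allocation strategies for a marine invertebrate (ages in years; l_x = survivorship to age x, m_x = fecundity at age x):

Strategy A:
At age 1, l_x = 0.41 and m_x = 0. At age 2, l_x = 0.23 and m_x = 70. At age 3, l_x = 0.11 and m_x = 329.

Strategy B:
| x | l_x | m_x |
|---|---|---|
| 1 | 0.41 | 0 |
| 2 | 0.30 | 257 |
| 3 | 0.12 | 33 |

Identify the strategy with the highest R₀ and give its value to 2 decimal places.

81.06

Strategy A: R₀ = 0.41×0 + 0.23×70 + 0.11×329 = 52.2900
Strategy B: R₀ = 0.41×0 + 0.30×257 + 0.12×33 = 81.0600
Highest R₀: strategy B with 81.0600.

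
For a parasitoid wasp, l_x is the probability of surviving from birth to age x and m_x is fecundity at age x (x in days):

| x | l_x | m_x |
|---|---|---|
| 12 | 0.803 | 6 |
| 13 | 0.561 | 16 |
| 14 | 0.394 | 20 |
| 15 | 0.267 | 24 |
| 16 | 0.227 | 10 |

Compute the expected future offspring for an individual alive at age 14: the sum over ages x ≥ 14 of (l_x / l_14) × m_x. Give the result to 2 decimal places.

l_14 = 0.394. Conditional survival from age 14 to x is l_x / l_14.
  x=14: (0.394/0.394) × 20 = 20.0000
  x=15: (0.267/0.394) × 24 = 16.2640
  x=16: (0.227/0.394) × 10 = 5.7614
Sum = 20.0000 + 16.2640 + 5.7614 = 42.0254

42.03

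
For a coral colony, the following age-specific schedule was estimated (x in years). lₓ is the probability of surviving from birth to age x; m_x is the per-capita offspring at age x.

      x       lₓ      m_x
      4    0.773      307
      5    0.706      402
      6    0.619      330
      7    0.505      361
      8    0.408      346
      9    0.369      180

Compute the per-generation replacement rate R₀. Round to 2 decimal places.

1115.29

R₀ = Σ lₓ m_x:
  age 4: 0.773 × 307 = 237.3110
  age 5: 0.706 × 402 = 283.8120
  age 6: 0.619 × 330 = 204.2700
  age 7: 0.505 × 361 = 182.3050
  age 8: 0.408 × 346 = 141.1680
  age 9: 0.369 × 180 = 66.4200
R₀ = 237.3110 + 283.8120 + 204.2700 + 182.3050 + 141.1680 + 66.4200 = 1115.2860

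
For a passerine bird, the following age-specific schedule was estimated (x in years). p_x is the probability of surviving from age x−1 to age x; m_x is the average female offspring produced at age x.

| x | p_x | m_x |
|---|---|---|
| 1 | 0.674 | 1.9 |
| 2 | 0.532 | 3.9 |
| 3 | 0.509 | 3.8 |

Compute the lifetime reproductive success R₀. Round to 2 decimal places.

Survivorship from birth: l_x = p_1·p_2·…·p_x.
  l_1 = 0.67400
  l_2 = 0.35857
  l_3 = 0.18251
R₀ = Σ l_x m_x:
  age 1: 0.67400 × 1.9 = 1.2806
  age 2: 0.35857 × 3.9 = 1.3984
  age 3: 0.18251 × 3.8 = 0.6935
R₀ = 1.2806 + 1.3984 + 0.6935 = 3.3726

3.37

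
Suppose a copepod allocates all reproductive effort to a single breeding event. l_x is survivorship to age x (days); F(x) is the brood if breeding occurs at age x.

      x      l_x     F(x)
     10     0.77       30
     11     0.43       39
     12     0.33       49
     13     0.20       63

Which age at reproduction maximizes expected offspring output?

10

Expected offspring if breeding at age x = l_x × F(x):
  age 10: 0.77 × 30 = 23.100
  age 11: 0.43 × 39 = 16.770
  age 12: 0.33 × 49 = 16.170
  age 13: 0.20 × 63 = 12.600
Maximum at age 10 (23.100).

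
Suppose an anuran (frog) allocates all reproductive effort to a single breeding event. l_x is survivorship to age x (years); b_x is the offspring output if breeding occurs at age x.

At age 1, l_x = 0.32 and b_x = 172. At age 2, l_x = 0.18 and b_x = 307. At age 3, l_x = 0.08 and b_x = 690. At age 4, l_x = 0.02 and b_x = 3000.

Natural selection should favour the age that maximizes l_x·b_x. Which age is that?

4

Expected offspring if breeding at age x = l_x × b_x:
  age 1: 0.32 × 172 = 55.040
  age 2: 0.18 × 307 = 55.260
  age 3: 0.08 × 690 = 55.200
  age 4: 0.02 × 3000 = 60.000
Maximum at age 4 (60.000).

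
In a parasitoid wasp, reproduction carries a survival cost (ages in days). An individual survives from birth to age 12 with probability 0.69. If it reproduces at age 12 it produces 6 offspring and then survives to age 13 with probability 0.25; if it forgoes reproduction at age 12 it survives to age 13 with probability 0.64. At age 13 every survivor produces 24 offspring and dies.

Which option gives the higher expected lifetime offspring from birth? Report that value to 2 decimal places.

10.60

breed at age 12: R₀ = 0.69 × (6 + 0.25 × 24) = 0.69 × 12.0000 = 8.2800
delay to age 13: R₀ = 0.69 × (0.64 × 24) = 0.69 × 15.3600 = 10.5984
Higher: delay to age 13 (10.5984).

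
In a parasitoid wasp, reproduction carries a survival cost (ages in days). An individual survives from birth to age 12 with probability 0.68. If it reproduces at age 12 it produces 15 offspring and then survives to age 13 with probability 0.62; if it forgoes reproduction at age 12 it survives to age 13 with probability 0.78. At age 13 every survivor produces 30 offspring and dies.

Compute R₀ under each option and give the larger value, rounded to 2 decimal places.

22.85

breed at age 12: R₀ = 0.68 × (15 + 0.62 × 30) = 0.68 × 33.6000 = 22.8480
delay to age 13: R₀ = 0.68 × (0.78 × 30) = 0.68 × 23.4000 = 15.9120
Higher: breed at age 12 (22.8480).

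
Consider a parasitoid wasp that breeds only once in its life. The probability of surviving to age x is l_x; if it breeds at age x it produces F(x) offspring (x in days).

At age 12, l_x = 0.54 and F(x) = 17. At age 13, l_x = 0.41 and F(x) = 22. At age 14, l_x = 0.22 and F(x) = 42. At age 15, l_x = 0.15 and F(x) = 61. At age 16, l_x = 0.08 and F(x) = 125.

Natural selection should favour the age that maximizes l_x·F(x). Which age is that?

Expected offspring if breeding at age x = l_x × F(x):
  age 12: 0.54 × 17 = 9.180
  age 13: 0.41 × 22 = 9.020
  age 14: 0.22 × 42 = 9.240
  age 15: 0.15 × 61 = 9.150
  age 16: 0.08 × 125 = 10.000
Maximum at age 16 (10.000).

16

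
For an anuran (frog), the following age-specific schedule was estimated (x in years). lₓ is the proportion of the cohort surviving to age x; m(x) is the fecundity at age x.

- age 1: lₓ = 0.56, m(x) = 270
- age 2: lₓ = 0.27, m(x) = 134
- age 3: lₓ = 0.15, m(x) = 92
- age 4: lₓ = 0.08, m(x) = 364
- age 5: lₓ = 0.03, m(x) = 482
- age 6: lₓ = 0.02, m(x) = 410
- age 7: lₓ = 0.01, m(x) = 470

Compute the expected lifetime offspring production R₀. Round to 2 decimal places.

257.66

R₀ = Σ lₓ m(x):
  age 1: 0.56 × 270 = 151.2000
  age 2: 0.27 × 134 = 36.1800
  age 3: 0.15 × 92 = 13.8000
  age 4: 0.08 × 364 = 29.1200
  age 5: 0.03 × 482 = 14.4600
  age 6: 0.02 × 410 = 8.2000
  age 7: 0.01 × 470 = 4.7000
R₀ = 151.2000 + 36.1800 + 13.8000 + 29.1200 + 14.4600 + 8.2000 + 4.7000 = 257.6600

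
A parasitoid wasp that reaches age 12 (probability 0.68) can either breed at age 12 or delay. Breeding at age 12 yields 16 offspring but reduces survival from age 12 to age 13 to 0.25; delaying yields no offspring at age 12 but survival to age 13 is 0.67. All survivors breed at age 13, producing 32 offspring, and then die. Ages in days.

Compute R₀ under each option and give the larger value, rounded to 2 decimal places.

breed at age 12: R₀ = 0.68 × (16 + 0.25 × 32) = 0.68 × 24.0000 = 16.3200
delay to age 13: R₀ = 0.68 × (0.67 × 32) = 0.68 × 21.4400 = 14.5792
Higher: breed at age 12 (16.3200).

16.32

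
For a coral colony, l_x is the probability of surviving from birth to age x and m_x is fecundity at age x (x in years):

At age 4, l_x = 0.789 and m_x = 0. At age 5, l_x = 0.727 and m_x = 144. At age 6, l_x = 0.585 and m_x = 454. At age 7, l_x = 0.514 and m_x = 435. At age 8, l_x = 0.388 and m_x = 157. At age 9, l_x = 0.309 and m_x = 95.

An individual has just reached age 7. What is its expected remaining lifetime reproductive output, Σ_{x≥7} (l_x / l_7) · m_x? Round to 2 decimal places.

610.62

l_7 = 0.514. Conditional survival from age 7 to x is l_x / l_7.
  x=7: (0.514/0.514) × 435 = 435.0000
  x=8: (0.388/0.514) × 157 = 118.5136
  x=9: (0.309/0.514) × 95 = 57.1109
Sum = 435.0000 + 118.5136 + 57.1109 = 610.6245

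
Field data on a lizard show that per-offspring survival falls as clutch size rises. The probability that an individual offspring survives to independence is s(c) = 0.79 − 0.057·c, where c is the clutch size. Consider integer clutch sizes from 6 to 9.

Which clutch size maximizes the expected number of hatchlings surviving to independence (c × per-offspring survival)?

Expected hatchlings surviving to independence = c × s(c):
  c=6: 6 × 0.448 = 2.688
  c=7: 7 × 0.391 = 2.737
  c=8: 8 × 0.334 = 2.672
  c=9: 9 × 0.277 = 2.493
Maximum at c = 7 (2.737 hatchlings surviving to independence).

7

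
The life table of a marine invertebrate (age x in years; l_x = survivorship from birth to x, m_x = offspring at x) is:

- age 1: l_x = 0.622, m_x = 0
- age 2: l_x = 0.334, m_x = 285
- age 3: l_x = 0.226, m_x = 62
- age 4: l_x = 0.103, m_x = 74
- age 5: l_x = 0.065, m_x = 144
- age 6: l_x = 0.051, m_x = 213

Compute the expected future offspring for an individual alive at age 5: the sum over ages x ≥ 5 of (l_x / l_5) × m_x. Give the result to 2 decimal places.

l_5 = 0.065. Conditional survival from age 5 to x is l_x / l_5.
  x=5: (0.065/0.065) × 144 = 144.0000
  x=6: (0.051/0.065) × 213 = 167.1231
Sum = 144.0000 + 167.1231 = 311.1231

311.12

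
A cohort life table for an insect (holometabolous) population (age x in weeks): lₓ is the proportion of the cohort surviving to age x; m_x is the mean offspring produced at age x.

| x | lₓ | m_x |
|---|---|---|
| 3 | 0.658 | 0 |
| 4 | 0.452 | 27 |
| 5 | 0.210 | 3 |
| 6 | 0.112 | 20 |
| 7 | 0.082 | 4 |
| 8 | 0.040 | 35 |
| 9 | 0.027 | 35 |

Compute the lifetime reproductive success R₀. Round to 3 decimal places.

R₀ = Σ lₓ m_x:
  age 3: 0.658 × 0 = 0.0000
  age 4: 0.452 × 27 = 12.2040
  age 5: 0.210 × 3 = 0.6300
  age 6: 0.112 × 20 = 2.2400
  age 7: 0.082 × 4 = 0.3280
  age 8: 0.040 × 35 = 1.4000
  age 9: 0.027 × 35 = 0.9450
R₀ = 0.0000 + 12.2040 + 0.6300 + 2.2400 + 0.3280 + 1.4000 + 0.9450 = 17.7470

17.747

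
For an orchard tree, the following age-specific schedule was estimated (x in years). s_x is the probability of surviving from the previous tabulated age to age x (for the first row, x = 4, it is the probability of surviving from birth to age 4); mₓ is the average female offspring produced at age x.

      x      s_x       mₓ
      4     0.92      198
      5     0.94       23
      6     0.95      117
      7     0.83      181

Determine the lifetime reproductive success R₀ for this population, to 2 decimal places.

Survivorship from birth: l_x = s_4·s_5·…·s_x.
  l_4 = 0.92000
  l_5 = 0.86480
  l_6 = 0.82156
  l_7 = 0.68189
R₀ = Σ l_x mₓ:
  age 4: 0.92000 × 198 = 182.1600
  age 5: 0.86480 × 23 = 19.8904
  age 6: 0.82156 × 117 = 96.1225
  age 7: 0.68189 × 181 = 123.4221
R₀ = 182.1600 + 19.8904 + 96.1225 + 123.4221 = 421.5950

421.60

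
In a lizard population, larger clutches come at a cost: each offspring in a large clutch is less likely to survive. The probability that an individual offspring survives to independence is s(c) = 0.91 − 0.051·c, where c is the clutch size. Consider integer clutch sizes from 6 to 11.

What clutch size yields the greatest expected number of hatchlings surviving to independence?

9

Expected hatchlings surviving to independence = c × s(c):
  c=6: 6 × 0.604 = 3.624
  c=7: 7 × 0.553 = 3.871
  c=8: 8 × 0.502 = 4.016
  c=9: 9 × 0.451 = 4.059
  c=10: 10 × 0.400 = 4.000
  c=11: 11 × 0.349 = 3.839
Maximum at c = 9 (4.059 hatchlings surviving to independence).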